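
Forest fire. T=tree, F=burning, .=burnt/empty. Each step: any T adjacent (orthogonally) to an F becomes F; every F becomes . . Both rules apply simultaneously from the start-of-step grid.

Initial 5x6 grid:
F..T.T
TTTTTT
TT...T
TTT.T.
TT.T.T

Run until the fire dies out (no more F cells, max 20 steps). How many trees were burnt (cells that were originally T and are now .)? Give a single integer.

Answer: 16

Derivation:
Step 1: +1 fires, +1 burnt (F count now 1)
Step 2: +2 fires, +1 burnt (F count now 2)
Step 3: +3 fires, +2 burnt (F count now 3)
Step 4: +3 fires, +3 burnt (F count now 3)
Step 5: +4 fires, +3 burnt (F count now 4)
Step 6: +1 fires, +4 burnt (F count now 1)
Step 7: +2 fires, +1 burnt (F count now 2)
Step 8: +0 fires, +2 burnt (F count now 0)
Fire out after step 8
Initially T: 19, now '.': 27
Total burnt (originally-T cells now '.'): 16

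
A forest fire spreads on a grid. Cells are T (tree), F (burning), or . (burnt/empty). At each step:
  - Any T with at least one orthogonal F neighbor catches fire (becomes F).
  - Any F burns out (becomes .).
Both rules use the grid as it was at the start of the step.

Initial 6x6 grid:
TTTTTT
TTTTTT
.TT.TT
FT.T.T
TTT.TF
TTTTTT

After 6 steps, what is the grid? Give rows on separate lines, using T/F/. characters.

Step 1: 5 trees catch fire, 2 burn out
  TTTTTT
  TTTTTT
  .TT.TT
  .F.T.F
  FTT.F.
  TTTTTF
Step 2: 5 trees catch fire, 5 burn out
  TTTTTT
  TTTTTT
  .FT.TF
  ...T..
  .FT...
  FTTTF.
Step 3: 7 trees catch fire, 5 burn out
  TTTTTT
  TFTTTF
  ..F.F.
  ...T..
  ..F...
  .FTF..
Step 4: 6 trees catch fire, 7 burn out
  TFTTTF
  F.FTF.
  ......
  ...T..
  ......
  ..F...
Step 5: 4 trees catch fire, 6 burn out
  F.FTF.
  ...F..
  ......
  ...T..
  ......
  ......
Step 6: 1 trees catch fire, 4 burn out
  ...F..
  ......
  ......
  ...T..
  ......
  ......

...F..
......
......
...T..
......
......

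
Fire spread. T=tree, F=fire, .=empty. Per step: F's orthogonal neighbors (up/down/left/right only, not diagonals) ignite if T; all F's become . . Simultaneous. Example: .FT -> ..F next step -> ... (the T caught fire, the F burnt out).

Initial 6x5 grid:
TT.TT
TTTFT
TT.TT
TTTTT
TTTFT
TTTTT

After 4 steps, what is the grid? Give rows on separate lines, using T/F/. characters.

Step 1: 8 trees catch fire, 2 burn out
  TT.FT
  TTF.F
  TT.FT
  TTTFT
  TTF.F
  TTTFT
Step 2: 8 trees catch fire, 8 burn out
  TT..F
  TF...
  TT..F
  TTF.F
  TF...
  TTF.F
Step 3: 6 trees catch fire, 8 burn out
  TF...
  F....
  TF...
  TF...
  F....
  TF...
Step 4: 4 trees catch fire, 6 burn out
  F....
  .....
  F....
  F....
  .....
  F....

F....
.....
F....
F....
.....
F....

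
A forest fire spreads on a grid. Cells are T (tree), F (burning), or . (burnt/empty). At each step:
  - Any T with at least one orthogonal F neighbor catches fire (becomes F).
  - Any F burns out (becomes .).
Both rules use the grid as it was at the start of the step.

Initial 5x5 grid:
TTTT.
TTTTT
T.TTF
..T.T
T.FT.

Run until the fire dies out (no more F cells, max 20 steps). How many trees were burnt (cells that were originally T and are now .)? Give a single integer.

Step 1: +5 fires, +2 burnt (F count now 5)
Step 2: +2 fires, +5 burnt (F count now 2)
Step 3: +2 fires, +2 burnt (F count now 2)
Step 4: +2 fires, +2 burnt (F count now 2)
Step 5: +2 fires, +2 burnt (F count now 2)
Step 6: +2 fires, +2 burnt (F count now 2)
Step 7: +0 fires, +2 burnt (F count now 0)
Fire out after step 7
Initially T: 16, now '.': 24
Total burnt (originally-T cells now '.'): 15

Answer: 15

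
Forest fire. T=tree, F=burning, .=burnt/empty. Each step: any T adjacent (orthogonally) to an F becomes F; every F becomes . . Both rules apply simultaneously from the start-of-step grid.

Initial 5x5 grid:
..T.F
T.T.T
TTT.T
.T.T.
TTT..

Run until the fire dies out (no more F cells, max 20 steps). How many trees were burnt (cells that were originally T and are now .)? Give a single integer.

Answer: 2

Derivation:
Step 1: +1 fires, +1 burnt (F count now 1)
Step 2: +1 fires, +1 burnt (F count now 1)
Step 3: +0 fires, +1 burnt (F count now 0)
Fire out after step 3
Initially T: 13, now '.': 14
Total burnt (originally-T cells now '.'): 2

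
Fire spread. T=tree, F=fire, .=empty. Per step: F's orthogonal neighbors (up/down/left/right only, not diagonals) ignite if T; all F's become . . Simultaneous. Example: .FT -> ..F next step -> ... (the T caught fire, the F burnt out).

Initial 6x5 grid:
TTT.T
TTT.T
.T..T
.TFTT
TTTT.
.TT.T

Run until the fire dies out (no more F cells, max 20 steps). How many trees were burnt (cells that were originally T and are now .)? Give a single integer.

Step 1: +3 fires, +1 burnt (F count now 3)
Step 2: +5 fires, +3 burnt (F count now 5)
Step 3: +4 fires, +5 burnt (F count now 4)
Step 4: +4 fires, +4 burnt (F count now 4)
Step 5: +3 fires, +4 burnt (F count now 3)
Step 6: +0 fires, +3 burnt (F count now 0)
Fire out after step 6
Initially T: 20, now '.': 29
Total burnt (originally-T cells now '.'): 19

Answer: 19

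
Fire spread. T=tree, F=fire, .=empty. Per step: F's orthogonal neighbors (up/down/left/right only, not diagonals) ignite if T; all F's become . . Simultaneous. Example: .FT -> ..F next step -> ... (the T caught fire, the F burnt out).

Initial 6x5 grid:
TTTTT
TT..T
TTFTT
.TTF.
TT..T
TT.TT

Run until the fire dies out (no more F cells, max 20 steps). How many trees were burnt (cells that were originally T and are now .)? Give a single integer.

Answer: 18

Derivation:
Step 1: +3 fires, +2 burnt (F count now 3)
Step 2: +4 fires, +3 burnt (F count now 4)
Step 3: +4 fires, +4 burnt (F count now 4)
Step 4: +5 fires, +4 burnt (F count now 5)
Step 5: +2 fires, +5 burnt (F count now 2)
Step 6: +0 fires, +2 burnt (F count now 0)
Fire out after step 6
Initially T: 21, now '.': 27
Total burnt (originally-T cells now '.'): 18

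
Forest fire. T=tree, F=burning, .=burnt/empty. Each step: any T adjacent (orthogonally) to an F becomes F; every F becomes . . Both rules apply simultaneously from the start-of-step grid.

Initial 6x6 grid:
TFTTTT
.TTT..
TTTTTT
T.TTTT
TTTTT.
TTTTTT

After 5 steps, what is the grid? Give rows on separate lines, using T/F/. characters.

Step 1: 3 trees catch fire, 1 burn out
  F.FTTT
  .FTT..
  TTTTTT
  T.TTTT
  TTTTT.
  TTTTTT
Step 2: 3 trees catch fire, 3 burn out
  ...FTT
  ..FT..
  TFTTTT
  T.TTTT
  TTTTT.
  TTTTTT
Step 3: 4 trees catch fire, 3 burn out
  ....FT
  ...F..
  F.FTTT
  T.TTTT
  TTTTT.
  TTTTTT
Step 4: 4 trees catch fire, 4 burn out
  .....F
  ......
  ...FTT
  F.FTTT
  TTTTT.
  TTTTTT
Step 5: 4 trees catch fire, 4 burn out
  ......
  ......
  ....FT
  ...FTT
  FTFTT.
  TTTTTT

......
......
....FT
...FTT
FTFTT.
TTTTTT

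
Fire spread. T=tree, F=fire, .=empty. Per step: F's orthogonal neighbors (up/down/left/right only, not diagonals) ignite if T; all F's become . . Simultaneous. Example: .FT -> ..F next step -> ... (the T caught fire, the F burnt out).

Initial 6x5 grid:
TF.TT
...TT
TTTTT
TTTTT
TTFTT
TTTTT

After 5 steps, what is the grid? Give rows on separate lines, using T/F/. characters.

Step 1: 5 trees catch fire, 2 burn out
  F..TT
  ...TT
  TTTTT
  TTFTT
  TF.FT
  TTFTT
Step 2: 7 trees catch fire, 5 burn out
  ...TT
  ...TT
  TTFTT
  TF.FT
  F...F
  TF.FT
Step 3: 6 trees catch fire, 7 burn out
  ...TT
  ...TT
  TF.FT
  F...F
  .....
  F...F
Step 4: 3 trees catch fire, 6 burn out
  ...TT
  ...FT
  F...F
  .....
  .....
  .....
Step 5: 2 trees catch fire, 3 burn out
  ...FT
  ....F
  .....
  .....
  .....
  .....

...FT
....F
.....
.....
.....
.....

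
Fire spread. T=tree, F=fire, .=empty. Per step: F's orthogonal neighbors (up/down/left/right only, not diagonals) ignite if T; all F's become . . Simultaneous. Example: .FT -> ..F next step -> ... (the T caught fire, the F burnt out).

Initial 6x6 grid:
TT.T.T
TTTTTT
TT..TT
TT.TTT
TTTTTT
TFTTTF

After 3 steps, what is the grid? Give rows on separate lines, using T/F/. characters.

Step 1: 5 trees catch fire, 2 burn out
  TT.T.T
  TTTTTT
  TT..TT
  TT.TTT
  TFTTTF
  F.FTF.
Step 2: 6 trees catch fire, 5 burn out
  TT.T.T
  TTTTTT
  TT..TT
  TF.TTF
  F.FTF.
  ...F..
Step 3: 5 trees catch fire, 6 burn out
  TT.T.T
  TTTTTT
  TF..TF
  F..TF.
  ...F..
  ......

TT.T.T
TTTTTT
TF..TF
F..TF.
...F..
......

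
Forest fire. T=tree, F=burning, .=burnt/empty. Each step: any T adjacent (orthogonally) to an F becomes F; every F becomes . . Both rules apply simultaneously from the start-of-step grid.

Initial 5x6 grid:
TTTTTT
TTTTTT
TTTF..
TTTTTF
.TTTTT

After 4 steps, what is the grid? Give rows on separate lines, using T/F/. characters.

Step 1: 5 trees catch fire, 2 burn out
  TTTTTT
  TTTFTT
  TTF...
  TTTFF.
  .TTTTF
Step 2: 7 trees catch fire, 5 burn out
  TTTFTT
  TTF.FT
  TF....
  TTF...
  .TTFF.
Step 3: 7 trees catch fire, 7 burn out
  TTF.FT
  TF...F
  F.....
  TF....
  .TF...
Step 4: 5 trees catch fire, 7 burn out
  TF...F
  F.....
  ......
  F.....
  .F....

TF...F
F.....
......
F.....
.F....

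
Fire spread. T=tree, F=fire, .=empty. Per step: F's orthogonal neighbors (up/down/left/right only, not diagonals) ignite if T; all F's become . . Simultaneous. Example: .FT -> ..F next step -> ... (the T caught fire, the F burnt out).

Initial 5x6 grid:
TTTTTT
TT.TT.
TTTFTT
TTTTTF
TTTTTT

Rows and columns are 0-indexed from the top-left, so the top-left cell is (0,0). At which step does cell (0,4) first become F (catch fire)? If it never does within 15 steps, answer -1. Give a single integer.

Step 1: cell (0,4)='T' (+7 fires, +2 burnt)
Step 2: cell (0,4)='T' (+6 fires, +7 burnt)
Step 3: cell (0,4)='F' (+6 fires, +6 burnt)
  -> target ignites at step 3
Step 4: cell (0,4)='.' (+5 fires, +6 burnt)
Step 5: cell (0,4)='.' (+2 fires, +5 burnt)
Step 6: cell (0,4)='.' (+0 fires, +2 burnt)
  fire out at step 6

3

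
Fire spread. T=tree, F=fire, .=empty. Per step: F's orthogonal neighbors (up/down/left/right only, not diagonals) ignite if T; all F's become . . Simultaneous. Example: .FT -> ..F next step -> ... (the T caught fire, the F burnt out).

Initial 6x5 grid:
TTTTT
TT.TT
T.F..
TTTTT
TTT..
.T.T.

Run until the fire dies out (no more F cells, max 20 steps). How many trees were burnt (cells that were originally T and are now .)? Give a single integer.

Answer: 19

Derivation:
Step 1: +1 fires, +1 burnt (F count now 1)
Step 2: +3 fires, +1 burnt (F count now 3)
Step 3: +3 fires, +3 burnt (F count now 3)
Step 4: +3 fires, +3 burnt (F count now 3)
Step 5: +1 fires, +3 burnt (F count now 1)
Step 6: +2 fires, +1 burnt (F count now 2)
Step 7: +1 fires, +2 burnt (F count now 1)
Step 8: +1 fires, +1 burnt (F count now 1)
Step 9: +1 fires, +1 burnt (F count now 1)
Step 10: +2 fires, +1 burnt (F count now 2)
Step 11: +1 fires, +2 burnt (F count now 1)
Step 12: +0 fires, +1 burnt (F count now 0)
Fire out after step 12
Initially T: 20, now '.': 29
Total burnt (originally-T cells now '.'): 19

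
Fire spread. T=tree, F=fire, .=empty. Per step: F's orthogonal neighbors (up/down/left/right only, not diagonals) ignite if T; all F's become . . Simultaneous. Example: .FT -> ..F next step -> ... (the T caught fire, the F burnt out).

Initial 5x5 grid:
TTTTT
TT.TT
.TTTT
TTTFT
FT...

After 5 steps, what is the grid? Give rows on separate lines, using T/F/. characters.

Step 1: 5 trees catch fire, 2 burn out
  TTTTT
  TT.TT
  .TTFT
  FTF.F
  .F...
Step 2: 4 trees catch fire, 5 burn out
  TTTTT
  TT.FT
  .TF.F
  .F...
  .....
Step 3: 3 trees catch fire, 4 burn out
  TTTFT
  TT..F
  .F...
  .....
  .....
Step 4: 3 trees catch fire, 3 burn out
  TTF.F
  TF...
  .....
  .....
  .....
Step 5: 2 trees catch fire, 3 burn out
  TF...
  F....
  .....
  .....
  .....

TF...
F....
.....
.....
.....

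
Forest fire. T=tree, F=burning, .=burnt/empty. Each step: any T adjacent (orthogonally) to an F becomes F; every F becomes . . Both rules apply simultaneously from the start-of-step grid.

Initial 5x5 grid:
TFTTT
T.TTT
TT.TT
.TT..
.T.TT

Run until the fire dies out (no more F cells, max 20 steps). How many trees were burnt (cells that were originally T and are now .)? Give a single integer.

Step 1: +2 fires, +1 burnt (F count now 2)
Step 2: +3 fires, +2 burnt (F count now 3)
Step 3: +3 fires, +3 burnt (F count now 3)
Step 4: +3 fires, +3 burnt (F count now 3)
Step 5: +2 fires, +3 burnt (F count now 2)
Step 6: +2 fires, +2 burnt (F count now 2)
Step 7: +0 fires, +2 burnt (F count now 0)
Fire out after step 7
Initially T: 17, now '.': 23
Total burnt (originally-T cells now '.'): 15

Answer: 15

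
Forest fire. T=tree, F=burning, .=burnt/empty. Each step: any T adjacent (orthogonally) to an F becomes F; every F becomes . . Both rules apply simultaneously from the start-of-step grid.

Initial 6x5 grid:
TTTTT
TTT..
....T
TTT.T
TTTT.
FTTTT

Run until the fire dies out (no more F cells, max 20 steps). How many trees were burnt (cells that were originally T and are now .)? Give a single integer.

Answer: 11

Derivation:
Step 1: +2 fires, +1 burnt (F count now 2)
Step 2: +3 fires, +2 burnt (F count now 3)
Step 3: +3 fires, +3 burnt (F count now 3)
Step 4: +3 fires, +3 burnt (F count now 3)
Step 5: +0 fires, +3 burnt (F count now 0)
Fire out after step 5
Initially T: 21, now '.': 20
Total burnt (originally-T cells now '.'): 11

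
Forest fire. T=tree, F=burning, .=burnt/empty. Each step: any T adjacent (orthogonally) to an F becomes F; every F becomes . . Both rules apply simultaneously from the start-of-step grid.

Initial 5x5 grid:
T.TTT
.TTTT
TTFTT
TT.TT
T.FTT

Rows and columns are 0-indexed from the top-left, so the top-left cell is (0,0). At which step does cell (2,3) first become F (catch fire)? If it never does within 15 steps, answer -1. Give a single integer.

Step 1: cell (2,3)='F' (+4 fires, +2 burnt)
  -> target ignites at step 1
Step 2: cell (2,3)='.' (+8 fires, +4 burnt)
Step 3: cell (2,3)='.' (+4 fires, +8 burnt)
Step 4: cell (2,3)='.' (+2 fires, +4 burnt)
Step 5: cell (2,3)='.' (+0 fires, +2 burnt)
  fire out at step 5

1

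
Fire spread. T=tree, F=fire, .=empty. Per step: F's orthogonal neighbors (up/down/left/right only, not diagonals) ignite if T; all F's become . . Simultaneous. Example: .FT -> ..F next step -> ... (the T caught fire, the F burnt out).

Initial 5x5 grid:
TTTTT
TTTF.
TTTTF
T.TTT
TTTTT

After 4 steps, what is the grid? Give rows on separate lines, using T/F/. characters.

Step 1: 4 trees catch fire, 2 burn out
  TTTFT
  TTF..
  TTTF.
  T.TTF
  TTTTT
Step 2: 6 trees catch fire, 4 burn out
  TTF.F
  TF...
  TTF..
  T.TF.
  TTTTF
Step 3: 5 trees catch fire, 6 burn out
  TF...
  F....
  TF...
  T.F..
  TTTF.
Step 4: 3 trees catch fire, 5 burn out
  F....
  .....
  F....
  T....
  TTF..

F....
.....
F....
T....
TTF..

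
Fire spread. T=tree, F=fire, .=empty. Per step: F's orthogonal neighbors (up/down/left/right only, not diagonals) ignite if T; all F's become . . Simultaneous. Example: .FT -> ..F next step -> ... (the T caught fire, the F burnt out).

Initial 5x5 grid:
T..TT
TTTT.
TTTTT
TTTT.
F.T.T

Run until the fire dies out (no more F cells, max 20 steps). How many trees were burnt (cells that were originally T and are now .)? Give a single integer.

Answer: 17

Derivation:
Step 1: +1 fires, +1 burnt (F count now 1)
Step 2: +2 fires, +1 burnt (F count now 2)
Step 3: +3 fires, +2 burnt (F count now 3)
Step 4: +5 fires, +3 burnt (F count now 5)
Step 5: +2 fires, +5 burnt (F count now 2)
Step 6: +2 fires, +2 burnt (F count now 2)
Step 7: +1 fires, +2 burnt (F count now 1)
Step 8: +1 fires, +1 burnt (F count now 1)
Step 9: +0 fires, +1 burnt (F count now 0)
Fire out after step 9
Initially T: 18, now '.': 24
Total burnt (originally-T cells now '.'): 17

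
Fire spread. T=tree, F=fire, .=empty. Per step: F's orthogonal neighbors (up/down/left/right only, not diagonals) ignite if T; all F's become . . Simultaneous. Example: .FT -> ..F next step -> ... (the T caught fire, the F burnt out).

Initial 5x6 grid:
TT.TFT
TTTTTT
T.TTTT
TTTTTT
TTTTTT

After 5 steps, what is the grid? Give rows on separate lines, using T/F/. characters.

Step 1: 3 trees catch fire, 1 burn out
  TT.F.F
  TTTTFT
  T.TTTT
  TTTTTT
  TTTTTT
Step 2: 3 trees catch fire, 3 burn out
  TT....
  TTTF.F
  T.TTFT
  TTTTTT
  TTTTTT
Step 3: 4 trees catch fire, 3 burn out
  TT....
  TTF...
  T.TF.F
  TTTTFT
  TTTTTT
Step 4: 5 trees catch fire, 4 burn out
  TT....
  TF....
  T.F...
  TTTF.F
  TTTTFT
Step 5: 5 trees catch fire, 5 burn out
  TF....
  F.....
  T.....
  TTF...
  TTTF.F

TF....
F.....
T.....
TTF...
TTTF.F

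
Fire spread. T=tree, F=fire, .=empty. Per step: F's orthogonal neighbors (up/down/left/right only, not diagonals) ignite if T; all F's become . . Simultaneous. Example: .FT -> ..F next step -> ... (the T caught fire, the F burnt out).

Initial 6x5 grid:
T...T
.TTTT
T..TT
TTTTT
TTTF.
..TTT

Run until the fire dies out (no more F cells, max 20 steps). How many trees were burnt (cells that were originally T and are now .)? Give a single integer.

Step 1: +3 fires, +1 burnt (F count now 3)
Step 2: +6 fires, +3 burnt (F count now 6)
Step 3: +4 fires, +6 burnt (F count now 4)
Step 4: +3 fires, +4 burnt (F count now 3)
Step 5: +3 fires, +3 burnt (F count now 3)
Step 6: +0 fires, +3 burnt (F count now 0)
Fire out after step 6
Initially T: 20, now '.': 29
Total burnt (originally-T cells now '.'): 19

Answer: 19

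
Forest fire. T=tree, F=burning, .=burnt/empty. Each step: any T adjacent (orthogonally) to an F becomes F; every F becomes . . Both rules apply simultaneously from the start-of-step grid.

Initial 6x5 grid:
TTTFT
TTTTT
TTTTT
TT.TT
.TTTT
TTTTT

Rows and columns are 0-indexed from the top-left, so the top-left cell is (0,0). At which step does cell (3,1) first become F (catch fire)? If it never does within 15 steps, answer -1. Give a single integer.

Step 1: cell (3,1)='T' (+3 fires, +1 burnt)
Step 2: cell (3,1)='T' (+4 fires, +3 burnt)
Step 3: cell (3,1)='T' (+5 fires, +4 burnt)
Step 4: cell (3,1)='T' (+4 fires, +5 burnt)
Step 5: cell (3,1)='F' (+5 fires, +4 burnt)
  -> target ignites at step 5
Step 6: cell (3,1)='.' (+4 fires, +5 burnt)
Step 7: cell (3,1)='.' (+1 fires, +4 burnt)
Step 8: cell (3,1)='.' (+1 fires, +1 burnt)
Step 9: cell (3,1)='.' (+0 fires, +1 burnt)
  fire out at step 9

5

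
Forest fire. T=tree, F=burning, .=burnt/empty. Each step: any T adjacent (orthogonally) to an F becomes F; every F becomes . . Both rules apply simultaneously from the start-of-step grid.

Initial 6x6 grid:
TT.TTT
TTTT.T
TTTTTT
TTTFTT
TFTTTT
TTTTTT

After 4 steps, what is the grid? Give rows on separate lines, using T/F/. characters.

Step 1: 8 trees catch fire, 2 burn out
  TT.TTT
  TTTT.T
  TTTFTT
  TFF.FT
  F.FFTT
  TFTTTT
Step 2: 10 trees catch fire, 8 burn out
  TT.TTT
  TTTF.T
  TFF.FT
  F....F
  ....FT
  F.FFTT
Step 3: 7 trees catch fire, 10 burn out
  TT.FTT
  TFF..T
  F....F
  ......
  .....F
  ....FT
Step 4: 5 trees catch fire, 7 burn out
  TF..FT
  F....F
  ......
  ......
  ......
  .....F

TF..FT
F....F
......
......
......
.....F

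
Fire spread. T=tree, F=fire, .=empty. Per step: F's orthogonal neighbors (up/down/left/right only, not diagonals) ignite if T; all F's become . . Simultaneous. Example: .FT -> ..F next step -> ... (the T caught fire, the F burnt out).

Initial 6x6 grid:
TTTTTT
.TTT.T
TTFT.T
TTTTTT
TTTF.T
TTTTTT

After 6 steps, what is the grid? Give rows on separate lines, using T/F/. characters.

Step 1: 7 trees catch fire, 2 burn out
  TTTTTT
  .TFT.T
  TF.F.T
  TTFFTT
  TTF..T
  TTTFTT
Step 2: 9 trees catch fire, 7 burn out
  TTFTTT
  .F.F.T
  F....T
  TF..FT
  TF...T
  TTF.FT
Step 3: 7 trees catch fire, 9 burn out
  TF.FTT
  .....T
  .....T
  F....F
  F....T
  TF...F
Step 4: 5 trees catch fire, 7 burn out
  F...FT
  .....T
  .....F
  ......
  .....F
  F.....
Step 5: 2 trees catch fire, 5 burn out
  .....F
  .....F
  ......
  ......
  ......
  ......
Step 6: 0 trees catch fire, 2 burn out
  ......
  ......
  ......
  ......
  ......
  ......

......
......
......
......
......
......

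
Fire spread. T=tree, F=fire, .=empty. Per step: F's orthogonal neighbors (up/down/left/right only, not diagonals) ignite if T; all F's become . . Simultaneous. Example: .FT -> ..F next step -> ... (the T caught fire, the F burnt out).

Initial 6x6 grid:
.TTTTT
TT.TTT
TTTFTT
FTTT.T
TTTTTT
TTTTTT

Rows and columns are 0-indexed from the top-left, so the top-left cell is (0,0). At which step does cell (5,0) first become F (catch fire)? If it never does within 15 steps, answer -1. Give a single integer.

Step 1: cell (5,0)='T' (+7 fires, +2 burnt)
Step 2: cell (5,0)='F' (+9 fires, +7 burnt)
  -> target ignites at step 2
Step 3: cell (5,0)='.' (+9 fires, +9 burnt)
Step 4: cell (5,0)='.' (+5 fires, +9 burnt)
Step 5: cell (5,0)='.' (+1 fires, +5 burnt)
Step 6: cell (5,0)='.' (+0 fires, +1 burnt)
  fire out at step 6

2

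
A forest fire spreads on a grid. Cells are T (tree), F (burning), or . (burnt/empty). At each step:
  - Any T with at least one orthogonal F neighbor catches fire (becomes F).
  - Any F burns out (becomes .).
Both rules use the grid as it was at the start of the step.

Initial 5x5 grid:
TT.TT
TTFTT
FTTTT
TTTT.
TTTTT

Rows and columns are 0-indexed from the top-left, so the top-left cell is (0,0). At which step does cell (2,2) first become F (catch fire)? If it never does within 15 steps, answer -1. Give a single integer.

Step 1: cell (2,2)='F' (+6 fires, +2 burnt)
  -> target ignites at step 1
Step 2: cell (2,2)='.' (+8 fires, +6 burnt)
Step 3: cell (2,2)='.' (+5 fires, +8 burnt)
Step 4: cell (2,2)='.' (+1 fires, +5 burnt)
Step 5: cell (2,2)='.' (+1 fires, +1 burnt)
Step 6: cell (2,2)='.' (+0 fires, +1 burnt)
  fire out at step 6

1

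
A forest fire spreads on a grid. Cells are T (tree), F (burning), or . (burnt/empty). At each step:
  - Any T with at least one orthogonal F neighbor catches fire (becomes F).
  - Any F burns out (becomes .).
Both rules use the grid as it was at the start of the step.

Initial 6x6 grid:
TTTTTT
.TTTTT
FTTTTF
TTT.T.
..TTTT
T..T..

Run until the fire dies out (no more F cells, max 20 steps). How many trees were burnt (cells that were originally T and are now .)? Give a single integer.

Answer: 24

Derivation:
Step 1: +4 fires, +2 burnt (F count now 4)
Step 2: +7 fires, +4 burnt (F count now 7)
Step 3: +6 fires, +7 burnt (F count now 6)
Step 4: +6 fires, +6 burnt (F count now 6)
Step 5: +1 fires, +6 burnt (F count now 1)
Step 6: +0 fires, +1 burnt (F count now 0)
Fire out after step 6
Initially T: 25, now '.': 35
Total burnt (originally-T cells now '.'): 24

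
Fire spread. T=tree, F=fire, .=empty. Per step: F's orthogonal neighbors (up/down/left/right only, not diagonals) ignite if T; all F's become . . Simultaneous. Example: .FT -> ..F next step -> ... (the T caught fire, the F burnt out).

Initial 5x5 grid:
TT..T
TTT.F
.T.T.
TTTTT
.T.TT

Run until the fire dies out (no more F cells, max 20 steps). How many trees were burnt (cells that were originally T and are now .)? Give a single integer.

Step 1: +1 fires, +1 burnt (F count now 1)
Step 2: +0 fires, +1 burnt (F count now 0)
Fire out after step 2
Initially T: 16, now '.': 10
Total burnt (originally-T cells now '.'): 1

Answer: 1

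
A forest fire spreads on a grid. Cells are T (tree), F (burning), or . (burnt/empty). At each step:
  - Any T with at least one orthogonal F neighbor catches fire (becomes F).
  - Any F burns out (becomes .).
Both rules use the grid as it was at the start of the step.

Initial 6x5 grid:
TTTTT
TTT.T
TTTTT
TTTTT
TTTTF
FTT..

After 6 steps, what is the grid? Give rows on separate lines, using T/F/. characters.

Step 1: 4 trees catch fire, 2 burn out
  TTTTT
  TTT.T
  TTTTT
  TTTTF
  FTTF.
  .FT..
Step 2: 6 trees catch fire, 4 burn out
  TTTTT
  TTT.T
  TTTTF
  FTTF.
  .FF..
  ..F..
Step 3: 5 trees catch fire, 6 burn out
  TTTTT
  TTT.F
  FTTF.
  .FF..
  .....
  .....
Step 4: 4 trees catch fire, 5 burn out
  TTTTF
  FTT..
  .FF..
  .....
  .....
  .....
Step 5: 4 trees catch fire, 4 burn out
  FTTF.
  .FF..
  .....
  .....
  .....
  .....
Step 6: 2 trees catch fire, 4 burn out
  .FF..
  .....
  .....
  .....
  .....
  .....

.FF..
.....
.....
.....
.....
.....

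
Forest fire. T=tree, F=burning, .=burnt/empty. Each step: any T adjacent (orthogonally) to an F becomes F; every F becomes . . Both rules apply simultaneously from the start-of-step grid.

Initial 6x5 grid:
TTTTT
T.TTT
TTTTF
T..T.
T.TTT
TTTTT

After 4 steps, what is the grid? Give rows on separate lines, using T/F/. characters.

Step 1: 2 trees catch fire, 1 burn out
  TTTTT
  T.TTF
  TTTF.
  T..T.
  T.TTT
  TTTTT
Step 2: 4 trees catch fire, 2 burn out
  TTTTF
  T.TF.
  TTF..
  T..F.
  T.TTT
  TTTTT
Step 3: 4 trees catch fire, 4 burn out
  TTTF.
  T.F..
  TF...
  T....
  T.TFT
  TTTTT
Step 4: 5 trees catch fire, 4 burn out
  TTF..
  T....
  F....
  T....
  T.F.F
  TTTFT

TTF..
T....
F....
T....
T.F.F
TTTFT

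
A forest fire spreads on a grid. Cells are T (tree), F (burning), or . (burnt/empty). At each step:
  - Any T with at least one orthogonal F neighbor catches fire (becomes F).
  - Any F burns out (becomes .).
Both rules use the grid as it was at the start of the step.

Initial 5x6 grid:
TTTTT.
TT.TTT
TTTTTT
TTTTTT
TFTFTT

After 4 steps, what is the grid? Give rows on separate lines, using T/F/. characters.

Step 1: 5 trees catch fire, 2 burn out
  TTTTT.
  TT.TTT
  TTTTTT
  TFTFTT
  F.F.FT
Step 2: 6 trees catch fire, 5 burn out
  TTTTT.
  TT.TTT
  TFTFTT
  F.F.FT
  .....F
Step 3: 6 trees catch fire, 6 burn out
  TTTTT.
  TF.FTT
  F.F.FT
  .....F
  ......
Step 4: 5 trees catch fire, 6 burn out
  TFTFT.
  F...FT
  .....F
  ......
  ......

TFTFT.
F...FT
.....F
......
......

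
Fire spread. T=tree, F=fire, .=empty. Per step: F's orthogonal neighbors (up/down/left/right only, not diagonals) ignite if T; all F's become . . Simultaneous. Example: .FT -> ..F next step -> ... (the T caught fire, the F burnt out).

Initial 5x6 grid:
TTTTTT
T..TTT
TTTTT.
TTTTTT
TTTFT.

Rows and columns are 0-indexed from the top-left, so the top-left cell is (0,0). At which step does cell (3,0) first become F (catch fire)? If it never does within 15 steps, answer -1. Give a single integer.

Step 1: cell (3,0)='T' (+3 fires, +1 burnt)
Step 2: cell (3,0)='T' (+4 fires, +3 burnt)
Step 3: cell (3,0)='T' (+6 fires, +4 burnt)
Step 4: cell (3,0)='F' (+4 fires, +6 burnt)
  -> target ignites at step 4
Step 5: cell (3,0)='.' (+4 fires, +4 burnt)
Step 6: cell (3,0)='.' (+3 fires, +4 burnt)
Step 7: cell (3,0)='.' (+1 fires, +3 burnt)
Step 8: cell (3,0)='.' (+0 fires, +1 burnt)
  fire out at step 8

4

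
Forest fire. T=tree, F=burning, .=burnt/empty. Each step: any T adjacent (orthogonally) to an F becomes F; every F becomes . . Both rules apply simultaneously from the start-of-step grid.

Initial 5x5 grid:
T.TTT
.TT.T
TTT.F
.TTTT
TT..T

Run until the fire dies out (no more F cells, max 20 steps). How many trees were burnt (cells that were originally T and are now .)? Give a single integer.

Step 1: +2 fires, +1 burnt (F count now 2)
Step 2: +3 fires, +2 burnt (F count now 3)
Step 3: +2 fires, +3 burnt (F count now 2)
Step 4: +3 fires, +2 burnt (F count now 3)
Step 5: +3 fires, +3 burnt (F count now 3)
Step 6: +3 fires, +3 burnt (F count now 3)
Step 7: +0 fires, +3 burnt (F count now 0)
Fire out after step 7
Initially T: 17, now '.': 24
Total burnt (originally-T cells now '.'): 16

Answer: 16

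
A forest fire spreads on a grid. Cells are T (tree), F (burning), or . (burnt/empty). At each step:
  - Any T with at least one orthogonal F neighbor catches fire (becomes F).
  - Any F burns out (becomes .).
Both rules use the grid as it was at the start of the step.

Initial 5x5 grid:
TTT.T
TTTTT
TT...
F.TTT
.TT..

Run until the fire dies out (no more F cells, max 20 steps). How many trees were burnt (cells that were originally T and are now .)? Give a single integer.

Step 1: +1 fires, +1 burnt (F count now 1)
Step 2: +2 fires, +1 burnt (F count now 2)
Step 3: +2 fires, +2 burnt (F count now 2)
Step 4: +2 fires, +2 burnt (F count now 2)
Step 5: +2 fires, +2 burnt (F count now 2)
Step 6: +1 fires, +2 burnt (F count now 1)
Step 7: +1 fires, +1 burnt (F count now 1)
Step 8: +0 fires, +1 burnt (F count now 0)
Fire out after step 8
Initially T: 16, now '.': 20
Total burnt (originally-T cells now '.'): 11

Answer: 11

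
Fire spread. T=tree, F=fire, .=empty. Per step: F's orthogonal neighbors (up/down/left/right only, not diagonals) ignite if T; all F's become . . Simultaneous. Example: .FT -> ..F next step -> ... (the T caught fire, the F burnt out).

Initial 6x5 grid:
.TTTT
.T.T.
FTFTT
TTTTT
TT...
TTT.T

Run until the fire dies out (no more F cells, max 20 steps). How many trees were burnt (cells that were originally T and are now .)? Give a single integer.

Answer: 19

Derivation:
Step 1: +4 fires, +2 burnt (F count now 4)
Step 2: +6 fires, +4 burnt (F count now 6)
Step 3: +5 fires, +6 burnt (F count now 5)
Step 4: +3 fires, +5 burnt (F count now 3)
Step 5: +1 fires, +3 burnt (F count now 1)
Step 6: +0 fires, +1 burnt (F count now 0)
Fire out after step 6
Initially T: 20, now '.': 29
Total burnt (originally-T cells now '.'): 19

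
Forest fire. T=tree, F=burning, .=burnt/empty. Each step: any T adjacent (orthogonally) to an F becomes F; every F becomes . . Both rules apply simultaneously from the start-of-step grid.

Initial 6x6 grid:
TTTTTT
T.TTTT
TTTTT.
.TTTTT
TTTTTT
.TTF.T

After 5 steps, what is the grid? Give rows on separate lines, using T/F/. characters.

Step 1: 2 trees catch fire, 1 burn out
  TTTTTT
  T.TTTT
  TTTTT.
  .TTTTT
  TTTFTT
  .TF..T
Step 2: 4 trees catch fire, 2 burn out
  TTTTTT
  T.TTTT
  TTTTT.
  .TTFTT
  TTF.FT
  .F...T
Step 3: 5 trees catch fire, 4 burn out
  TTTTTT
  T.TTTT
  TTTFT.
  .TF.FT
  TF...F
  .....T
Step 4: 7 trees catch fire, 5 burn out
  TTTTTT
  T.TFTT
  TTF.F.
  .F...F
  F.....
  .....F
Step 5: 4 trees catch fire, 7 burn out
  TTTFTT
  T.F.FT
  TF....
  ......
  ......
  ......

TTTFTT
T.F.FT
TF....
......
......
......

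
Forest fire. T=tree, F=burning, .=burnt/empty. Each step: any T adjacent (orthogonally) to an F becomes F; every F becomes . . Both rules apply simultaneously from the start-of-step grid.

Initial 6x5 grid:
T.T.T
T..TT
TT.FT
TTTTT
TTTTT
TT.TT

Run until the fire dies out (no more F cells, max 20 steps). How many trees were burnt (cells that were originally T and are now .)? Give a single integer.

Step 1: +3 fires, +1 burnt (F count now 3)
Step 2: +4 fires, +3 burnt (F count now 4)
Step 3: +5 fires, +4 burnt (F count now 5)
Step 4: +4 fires, +5 burnt (F count now 4)
Step 5: +3 fires, +4 burnt (F count now 3)
Step 6: +2 fires, +3 burnt (F count now 2)
Step 7: +1 fires, +2 burnt (F count now 1)
Step 8: +0 fires, +1 burnt (F count now 0)
Fire out after step 8
Initially T: 23, now '.': 29
Total burnt (originally-T cells now '.'): 22

Answer: 22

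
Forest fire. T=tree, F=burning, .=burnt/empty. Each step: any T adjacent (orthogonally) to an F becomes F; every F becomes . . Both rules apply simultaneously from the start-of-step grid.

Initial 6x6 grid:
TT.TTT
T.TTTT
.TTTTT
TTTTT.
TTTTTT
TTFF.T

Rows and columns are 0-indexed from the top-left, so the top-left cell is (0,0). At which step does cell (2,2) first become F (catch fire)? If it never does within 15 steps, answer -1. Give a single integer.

Step 1: cell (2,2)='T' (+3 fires, +2 burnt)
Step 2: cell (2,2)='T' (+5 fires, +3 burnt)
Step 3: cell (2,2)='F' (+6 fires, +5 burnt)
  -> target ignites at step 3
Step 4: cell (2,2)='.' (+6 fires, +6 burnt)
Step 5: cell (2,2)='.' (+3 fires, +6 burnt)
Step 6: cell (2,2)='.' (+2 fires, +3 burnt)
Step 7: cell (2,2)='.' (+1 fires, +2 burnt)
Step 8: cell (2,2)='.' (+0 fires, +1 burnt)
  fire out at step 8

3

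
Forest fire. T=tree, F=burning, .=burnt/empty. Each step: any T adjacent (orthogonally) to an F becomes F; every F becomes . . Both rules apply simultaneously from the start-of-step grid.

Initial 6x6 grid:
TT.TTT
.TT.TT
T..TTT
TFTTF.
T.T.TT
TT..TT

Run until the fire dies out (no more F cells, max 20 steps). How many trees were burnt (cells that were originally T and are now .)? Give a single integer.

Step 1: +5 fires, +2 burnt (F count now 5)
Step 2: +8 fires, +5 burnt (F count now 8)
Step 3: +4 fires, +8 burnt (F count now 4)
Step 4: +3 fires, +4 burnt (F count now 3)
Step 5: +0 fires, +3 burnt (F count now 0)
Fire out after step 5
Initially T: 24, now '.': 32
Total burnt (originally-T cells now '.'): 20

Answer: 20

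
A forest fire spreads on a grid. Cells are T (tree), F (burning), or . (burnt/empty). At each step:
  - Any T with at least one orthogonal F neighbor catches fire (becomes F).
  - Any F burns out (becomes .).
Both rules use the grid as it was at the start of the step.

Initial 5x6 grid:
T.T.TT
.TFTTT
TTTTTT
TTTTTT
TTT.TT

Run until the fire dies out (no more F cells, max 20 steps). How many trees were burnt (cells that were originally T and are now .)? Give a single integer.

Step 1: +4 fires, +1 burnt (F count now 4)
Step 2: +4 fires, +4 burnt (F count now 4)
Step 3: +7 fires, +4 burnt (F count now 7)
Step 4: +5 fires, +7 burnt (F count now 5)
Step 5: +3 fires, +5 burnt (F count now 3)
Step 6: +1 fires, +3 burnt (F count now 1)
Step 7: +0 fires, +1 burnt (F count now 0)
Fire out after step 7
Initially T: 25, now '.': 29
Total burnt (originally-T cells now '.'): 24

Answer: 24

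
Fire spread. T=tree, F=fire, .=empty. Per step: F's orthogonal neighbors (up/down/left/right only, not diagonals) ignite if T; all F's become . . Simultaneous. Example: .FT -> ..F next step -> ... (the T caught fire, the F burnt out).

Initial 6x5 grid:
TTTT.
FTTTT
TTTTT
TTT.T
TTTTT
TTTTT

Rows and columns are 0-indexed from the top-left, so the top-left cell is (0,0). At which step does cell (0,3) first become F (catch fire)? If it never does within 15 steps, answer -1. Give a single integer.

Step 1: cell (0,3)='T' (+3 fires, +1 burnt)
Step 2: cell (0,3)='T' (+4 fires, +3 burnt)
Step 3: cell (0,3)='T' (+5 fires, +4 burnt)
Step 4: cell (0,3)='F' (+6 fires, +5 burnt)
  -> target ignites at step 4
Step 5: cell (0,3)='.' (+3 fires, +6 burnt)
Step 6: cell (0,3)='.' (+3 fires, +3 burnt)
Step 7: cell (0,3)='.' (+2 fires, +3 burnt)
Step 8: cell (0,3)='.' (+1 fires, +2 burnt)
Step 9: cell (0,3)='.' (+0 fires, +1 burnt)
  fire out at step 9

4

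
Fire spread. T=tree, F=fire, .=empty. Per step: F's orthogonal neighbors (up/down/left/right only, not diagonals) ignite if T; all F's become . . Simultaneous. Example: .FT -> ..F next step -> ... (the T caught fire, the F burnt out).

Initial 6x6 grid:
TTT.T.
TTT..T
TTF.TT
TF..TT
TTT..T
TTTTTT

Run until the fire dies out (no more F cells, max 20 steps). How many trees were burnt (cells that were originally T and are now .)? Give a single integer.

Step 1: +4 fires, +2 burnt (F count now 4)
Step 2: +6 fires, +4 burnt (F count now 6)
Step 3: +4 fires, +6 burnt (F count now 4)
Step 4: +2 fires, +4 burnt (F count now 2)
Step 5: +1 fires, +2 burnt (F count now 1)
Step 6: +1 fires, +1 burnt (F count now 1)
Step 7: +1 fires, +1 burnt (F count now 1)
Step 8: +1 fires, +1 burnt (F count now 1)
Step 9: +2 fires, +1 burnt (F count now 2)
Step 10: +2 fires, +2 burnt (F count now 2)
Step 11: +0 fires, +2 burnt (F count now 0)
Fire out after step 11
Initially T: 25, now '.': 35
Total burnt (originally-T cells now '.'): 24

Answer: 24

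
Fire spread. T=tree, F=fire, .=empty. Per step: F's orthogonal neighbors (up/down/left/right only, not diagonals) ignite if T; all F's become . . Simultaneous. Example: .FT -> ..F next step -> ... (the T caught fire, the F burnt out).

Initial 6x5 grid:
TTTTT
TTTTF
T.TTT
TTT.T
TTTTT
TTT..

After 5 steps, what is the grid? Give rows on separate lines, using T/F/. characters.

Step 1: 3 trees catch fire, 1 burn out
  TTTTF
  TTTF.
  T.TTF
  TTT.T
  TTTTT
  TTT..
Step 2: 4 trees catch fire, 3 burn out
  TTTF.
  TTF..
  T.TF.
  TTT.F
  TTTTT
  TTT..
Step 3: 4 trees catch fire, 4 burn out
  TTF..
  TF...
  T.F..
  TTT..
  TTTTF
  TTT..
Step 4: 4 trees catch fire, 4 burn out
  TF...
  F....
  T....
  TTF..
  TTTF.
  TTT..
Step 5: 4 trees catch fire, 4 burn out
  F....
  .....
  F....
  TF...
  TTF..
  TTT..

F....
.....
F....
TF...
TTF..
TTT..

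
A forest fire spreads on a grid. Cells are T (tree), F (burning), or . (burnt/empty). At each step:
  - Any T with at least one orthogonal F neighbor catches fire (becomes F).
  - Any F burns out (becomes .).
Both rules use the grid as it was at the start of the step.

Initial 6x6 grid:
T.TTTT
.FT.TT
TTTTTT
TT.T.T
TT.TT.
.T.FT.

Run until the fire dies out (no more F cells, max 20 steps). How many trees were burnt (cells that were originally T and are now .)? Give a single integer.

Answer: 23

Derivation:
Step 1: +4 fires, +2 burnt (F count now 4)
Step 2: +6 fires, +4 burnt (F count now 6)
Step 3: +4 fires, +6 burnt (F count now 4)
Step 4: +4 fires, +4 burnt (F count now 4)
Step 5: +3 fires, +4 burnt (F count now 3)
Step 6: +2 fires, +3 burnt (F count now 2)
Step 7: +0 fires, +2 burnt (F count now 0)
Fire out after step 7
Initially T: 24, now '.': 35
Total burnt (originally-T cells now '.'): 23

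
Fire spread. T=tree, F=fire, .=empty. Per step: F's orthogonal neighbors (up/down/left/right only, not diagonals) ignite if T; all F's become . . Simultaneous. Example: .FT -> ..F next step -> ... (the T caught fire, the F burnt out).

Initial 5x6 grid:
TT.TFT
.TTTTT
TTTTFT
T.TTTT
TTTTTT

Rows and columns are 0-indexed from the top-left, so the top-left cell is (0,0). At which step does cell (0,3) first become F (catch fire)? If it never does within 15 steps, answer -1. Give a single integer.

Step 1: cell (0,3)='F' (+6 fires, +2 burnt)
  -> target ignites at step 1
Step 2: cell (0,3)='.' (+6 fires, +6 burnt)
Step 3: cell (0,3)='.' (+5 fires, +6 burnt)
Step 4: cell (0,3)='.' (+3 fires, +5 burnt)
Step 5: cell (0,3)='.' (+3 fires, +3 burnt)
Step 6: cell (0,3)='.' (+2 fires, +3 burnt)
Step 7: cell (0,3)='.' (+0 fires, +2 burnt)
  fire out at step 7

1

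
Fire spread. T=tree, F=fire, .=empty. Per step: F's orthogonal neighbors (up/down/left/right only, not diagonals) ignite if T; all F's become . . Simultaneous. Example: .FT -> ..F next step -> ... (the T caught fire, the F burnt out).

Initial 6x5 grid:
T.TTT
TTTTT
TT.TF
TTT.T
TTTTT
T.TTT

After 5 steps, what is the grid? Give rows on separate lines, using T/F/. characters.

Step 1: 3 trees catch fire, 1 burn out
  T.TTT
  TTTTF
  TT.F.
  TTT.F
  TTTTT
  T.TTT
Step 2: 3 trees catch fire, 3 burn out
  T.TTF
  TTTF.
  TT...
  TTT..
  TTTTF
  T.TTT
Step 3: 4 trees catch fire, 3 burn out
  T.TF.
  TTF..
  TT...
  TTT..
  TTTF.
  T.TTF
Step 4: 4 trees catch fire, 4 burn out
  T.F..
  TF...
  TT...
  TTT..
  TTF..
  T.TF.
Step 5: 5 trees catch fire, 4 burn out
  T....
  F....
  TF...
  TTF..
  TF...
  T.F..

T....
F....
TF...
TTF..
TF...
T.F..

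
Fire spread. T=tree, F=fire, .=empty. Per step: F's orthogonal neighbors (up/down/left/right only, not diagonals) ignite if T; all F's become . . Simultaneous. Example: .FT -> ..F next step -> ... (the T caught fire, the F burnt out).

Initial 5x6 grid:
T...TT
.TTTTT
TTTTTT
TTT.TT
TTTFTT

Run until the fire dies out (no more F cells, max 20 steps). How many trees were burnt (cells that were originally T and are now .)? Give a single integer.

Answer: 23

Derivation:
Step 1: +2 fires, +1 burnt (F count now 2)
Step 2: +4 fires, +2 burnt (F count now 4)
Step 3: +5 fires, +4 burnt (F count now 5)
Step 4: +6 fires, +5 burnt (F count now 6)
Step 5: +5 fires, +6 burnt (F count now 5)
Step 6: +1 fires, +5 burnt (F count now 1)
Step 7: +0 fires, +1 burnt (F count now 0)
Fire out after step 7
Initially T: 24, now '.': 29
Total burnt (originally-T cells now '.'): 23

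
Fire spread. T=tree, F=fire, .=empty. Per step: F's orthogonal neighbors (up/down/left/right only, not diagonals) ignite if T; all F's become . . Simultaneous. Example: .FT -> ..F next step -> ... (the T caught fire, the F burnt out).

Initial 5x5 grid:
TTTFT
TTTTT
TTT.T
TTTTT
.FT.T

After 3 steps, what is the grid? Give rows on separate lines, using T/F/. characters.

Step 1: 5 trees catch fire, 2 burn out
  TTF.F
  TTTFT
  TTT.T
  TFTTT
  ..F.T
Step 2: 6 trees catch fire, 5 burn out
  TF...
  TTF.F
  TFT.T
  F.FTT
  ....T
Step 3: 6 trees catch fire, 6 burn out
  F....
  TF...
  F.F.F
  ...FT
  ....T

F....
TF...
F.F.F
...FT
....T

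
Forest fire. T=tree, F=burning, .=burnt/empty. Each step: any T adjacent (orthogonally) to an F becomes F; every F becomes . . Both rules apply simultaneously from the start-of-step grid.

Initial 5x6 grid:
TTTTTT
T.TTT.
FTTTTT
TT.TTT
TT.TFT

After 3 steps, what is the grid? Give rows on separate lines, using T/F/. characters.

Step 1: 6 trees catch fire, 2 burn out
  TTTTTT
  F.TTT.
  .FTTTT
  FT.TFT
  TT.F.F
Step 2: 7 trees catch fire, 6 burn out
  FTTTTT
  ..TTT.
  ..FTFT
  .F.F.F
  FT....
Step 3: 6 trees catch fire, 7 burn out
  .FTTTT
  ..FTF.
  ...F.F
  ......
  .F....

.FTTTT
..FTF.
...F.F
......
.F....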